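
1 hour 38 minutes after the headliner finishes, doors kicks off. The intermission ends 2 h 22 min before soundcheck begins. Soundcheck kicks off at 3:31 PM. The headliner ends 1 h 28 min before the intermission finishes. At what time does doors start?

The intermission ends at 3:31 PM − 142 min = 1:09 PM.
The headliner ends at 1:09 PM − 88 min = 11:41 AM.
Doors starts at 11:41 AM + 98 min = 1:19 PM.

1:19 PM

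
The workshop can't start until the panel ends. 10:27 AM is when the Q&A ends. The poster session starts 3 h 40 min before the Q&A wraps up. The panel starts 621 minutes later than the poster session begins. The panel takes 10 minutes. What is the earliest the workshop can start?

The poster session starts at 10:27 AM − 220 min = 6:47 AM.
The panel starts at 6:47 AM + 621 min = 5:08 PM.
The panel ends at 5:08 PM + 10 min = 5:18 PM.
The workshop is bounded by the panel, so the earliest it can start is 5:18 PM.

5:18 PM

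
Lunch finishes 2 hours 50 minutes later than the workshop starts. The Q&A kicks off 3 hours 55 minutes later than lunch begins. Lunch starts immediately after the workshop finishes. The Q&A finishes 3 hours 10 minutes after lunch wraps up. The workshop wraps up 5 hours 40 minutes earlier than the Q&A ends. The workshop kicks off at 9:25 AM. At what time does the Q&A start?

Lunch ends at 9:25 AM + 170 min = 12:15 PM.
The Q&A ends at 12:15 PM + 190 min = 3:25 PM.
The workshop ends at 3:25 PM − 340 min = 9:45 AM.
So lunch starts at 9:45 AM.
The Q&A starts at 9:45 AM + 235 min = 1:40 PM.

1:40 PM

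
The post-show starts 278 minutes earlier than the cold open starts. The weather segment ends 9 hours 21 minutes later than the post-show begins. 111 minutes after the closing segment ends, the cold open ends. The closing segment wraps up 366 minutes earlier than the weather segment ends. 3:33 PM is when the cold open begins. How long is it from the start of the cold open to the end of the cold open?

28 minutes

The post-show starts at 3:33 PM − 278 min = 10:55 AM.
The weather segment ends at 10:55 AM + 561 min = 8:16 PM.
The closing segment ends at 8:16 PM − 366 min = 2:10 PM.
The cold open ends at 2:10 PM + 111 min = 4:01 PM.
From 3:33 PM to 4:01 PM is 28 minutes.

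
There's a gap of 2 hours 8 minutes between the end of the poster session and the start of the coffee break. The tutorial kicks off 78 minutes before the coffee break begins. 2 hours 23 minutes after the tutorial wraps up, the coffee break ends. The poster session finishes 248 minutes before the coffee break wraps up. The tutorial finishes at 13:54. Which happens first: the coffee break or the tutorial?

The coffee break ends at 13:54 + 143 min = 16:17.
The poster session ends at 16:17 − 248 min = 12:09.
The coffee break starts at 12:09 + 128 min = 14:17.
The tutorial starts at 14:17 − 78 min = 12:59.
The coffee break starts at 14:17 and the tutorial starts at 12:59, so the tutorial is first.

the tutorial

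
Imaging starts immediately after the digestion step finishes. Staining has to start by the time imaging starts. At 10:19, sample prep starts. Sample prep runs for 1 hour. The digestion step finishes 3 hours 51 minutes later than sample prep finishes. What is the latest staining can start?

15:10

Sample prep ends at 10:19 + 60 min = 11:19.
The digestion step ends at 11:19 + 231 min = 15:10.
So imaging starts at 15:10.
Staining is bounded by imaging, so the latest it can start is 15:10.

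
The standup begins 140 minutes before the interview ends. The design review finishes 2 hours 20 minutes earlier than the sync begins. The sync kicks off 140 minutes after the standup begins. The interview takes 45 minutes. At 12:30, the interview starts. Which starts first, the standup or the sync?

The interview ends at 12:30 + 45 min = 13:15.
The standup starts at 13:15 − 140 min = 10:55.
The sync starts at 10:55 + 140 min = 13:15.
The standup starts at 10:55 and the sync starts at 13:15, so the standup is first.

the standup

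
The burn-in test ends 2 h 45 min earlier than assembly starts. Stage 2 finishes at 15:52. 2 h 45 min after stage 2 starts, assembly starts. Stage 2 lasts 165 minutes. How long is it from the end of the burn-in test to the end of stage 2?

Stage 2 starts at 15:52 − 165 min = 13:07.
Assembly starts at 13:07 + 165 min = 15:52.
The burn-in test ends at 15:52 − 165 min = 13:07.
From 13:07 to 15:52 is 2 hours 45 minutes.

2 hours 45 minutes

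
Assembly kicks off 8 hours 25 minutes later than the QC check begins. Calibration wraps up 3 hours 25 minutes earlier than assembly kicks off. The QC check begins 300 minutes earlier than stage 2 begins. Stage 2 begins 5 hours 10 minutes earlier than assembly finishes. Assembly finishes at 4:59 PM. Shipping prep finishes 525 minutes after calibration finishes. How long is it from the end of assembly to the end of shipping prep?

Stage 2 starts at 4:59 PM − 310 min = 11:49 AM.
The QC check starts at 11:49 AM − 300 min = 6:49 AM.
Assembly starts at 6:49 AM + 505 min = 3:14 PM.
Calibration ends at 3:14 PM − 205 min = 11:49 AM.
Shipping prep ends at 11:49 AM + 525 min = 8:34 PM.
From 4:59 PM to 8:34 PM is 215 minutes.

215 minutes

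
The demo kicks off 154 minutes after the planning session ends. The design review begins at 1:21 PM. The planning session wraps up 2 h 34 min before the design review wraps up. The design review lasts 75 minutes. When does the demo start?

The design review ends at 1:21 PM + 75 min = 2:36 PM.
The planning session ends at 2:36 PM − 154 min = 12:02 PM.
The demo starts at 12:02 PM + 154 min = 2:36 PM.

2:36 PM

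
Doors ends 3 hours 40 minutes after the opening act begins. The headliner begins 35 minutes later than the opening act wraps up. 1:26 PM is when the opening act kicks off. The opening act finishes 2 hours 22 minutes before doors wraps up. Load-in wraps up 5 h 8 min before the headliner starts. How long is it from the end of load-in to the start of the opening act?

195 minutes

Doors ends at 1:26 PM + 220 min = 5:06 PM.
The opening act ends at 5:06 PM − 142 min = 2:44 PM.
The headliner starts at 2:44 PM + 35 min = 3:19 PM.
Load-in ends at 3:19 PM − 308 min = 10:11 AM.
From 10:11 AM to 1:26 PM is 195 minutes.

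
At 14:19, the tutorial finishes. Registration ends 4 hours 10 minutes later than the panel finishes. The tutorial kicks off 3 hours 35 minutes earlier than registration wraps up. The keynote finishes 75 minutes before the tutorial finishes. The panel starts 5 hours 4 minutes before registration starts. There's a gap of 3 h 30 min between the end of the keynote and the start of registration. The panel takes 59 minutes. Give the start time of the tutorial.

The keynote ends at 14:19 − 75 min = 13:04.
Registration starts at 13:04 + 210 min = 16:34.
The panel starts at 16:34 − 304 min = 11:30.
The panel ends at 11:30 + 59 min = 12:29.
Registration ends at 12:29 + 250 min = 16:39.
The tutorial starts at 16:39 − 215 min = 13:04.

13:04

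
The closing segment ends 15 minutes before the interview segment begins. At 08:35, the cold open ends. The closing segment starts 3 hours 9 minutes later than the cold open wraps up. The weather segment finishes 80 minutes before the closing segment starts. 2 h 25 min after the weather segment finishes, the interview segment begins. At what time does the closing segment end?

The closing segment starts at 08:35 + 189 min = 11:44.
The weather segment ends at 11:44 − 80 min = 10:24.
The interview segment starts at 10:24 + 145 min = 12:49.
The closing segment ends at 12:49 − 15 min = 12:34.

12:34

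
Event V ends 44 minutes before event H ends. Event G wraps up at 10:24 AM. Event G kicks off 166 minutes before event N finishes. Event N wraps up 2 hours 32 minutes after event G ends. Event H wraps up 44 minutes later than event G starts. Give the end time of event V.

10:10 AM

Event N ends at 10:24 AM + 152 min = 12:56 PM.
Event G starts at 12:56 PM − 166 min = 10:10 AM.
Event H ends at 10:10 AM + 44 min = 10:54 AM.
Event V ends at 10:54 AM − 44 min = 10:10 AM.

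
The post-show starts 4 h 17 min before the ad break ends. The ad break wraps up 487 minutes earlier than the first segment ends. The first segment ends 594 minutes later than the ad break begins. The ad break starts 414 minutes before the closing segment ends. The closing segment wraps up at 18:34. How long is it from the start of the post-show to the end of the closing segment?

The ad break starts at 18:34 − 414 min = 11:40.
The first segment ends at 11:40 + 594 min = 21:34.
The ad break ends at 21:34 − 487 min = 13:27.
The post-show starts at 13:27 − 257 min = 09:10.
From 09:10 to 18:34 is 564 minutes.

564 minutes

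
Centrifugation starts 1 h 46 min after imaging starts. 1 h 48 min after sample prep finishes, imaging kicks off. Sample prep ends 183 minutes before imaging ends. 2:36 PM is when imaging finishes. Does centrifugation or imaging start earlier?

Sample prep ends at 2:36 PM − 183 min = 11:33 AM.
Imaging starts at 11:33 AM + 108 min = 1:21 PM.
Centrifugation starts at 1:21 PM + 106 min = 3:07 PM.
Centrifugation starts at 3:07 PM and imaging starts at 1:21 PM, so imaging is first.

imaging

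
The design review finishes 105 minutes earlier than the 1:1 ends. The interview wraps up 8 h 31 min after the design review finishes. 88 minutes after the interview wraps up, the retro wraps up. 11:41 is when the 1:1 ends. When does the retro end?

19:55

The design review ends at 11:41 − 105 min = 09:56.
The interview ends at 09:56 + 511 min = 18:27.
The retro ends at 18:27 + 88 min = 19:55.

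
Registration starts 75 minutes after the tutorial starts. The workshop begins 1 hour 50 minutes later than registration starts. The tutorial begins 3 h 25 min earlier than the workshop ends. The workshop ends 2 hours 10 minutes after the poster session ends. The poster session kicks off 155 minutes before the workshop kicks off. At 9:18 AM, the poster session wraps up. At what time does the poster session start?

8:33 AM

The workshop ends at 9:18 AM + 130 min = 11:28 AM.
The tutorial starts at 11:28 AM − 205 min = 8:03 AM.
Registration starts at 8:03 AM + 75 min = 9:18 AM.
The workshop starts at 9:18 AM + 110 min = 11:08 AM.
The poster session starts at 11:08 AM − 155 min = 8:33 AM.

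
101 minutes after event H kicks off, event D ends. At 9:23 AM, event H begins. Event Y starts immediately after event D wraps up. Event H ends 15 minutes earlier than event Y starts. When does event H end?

10:49 AM

Event D ends at 9:23 AM + 101 min = 11:04 AM.
So event Y starts at 11:04 AM.
Event H ends at 11:04 AM − 15 min = 10:49 AM.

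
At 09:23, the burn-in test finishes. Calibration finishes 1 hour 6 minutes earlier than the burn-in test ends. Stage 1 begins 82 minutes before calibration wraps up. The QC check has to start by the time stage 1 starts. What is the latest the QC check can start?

06:55

Calibration ends at 09:23 − 66 min = 08:17.
Stage 1 starts at 08:17 − 82 min = 06:55.
The QC check is bounded by stage 1, so the latest it can start is 06:55.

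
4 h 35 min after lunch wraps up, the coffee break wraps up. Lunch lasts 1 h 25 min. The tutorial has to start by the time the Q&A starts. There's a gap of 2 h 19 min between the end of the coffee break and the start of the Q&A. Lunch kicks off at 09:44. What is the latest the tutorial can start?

18:03

Lunch ends at 09:44 + 85 min = 11:09.
The coffee break ends at 11:09 + 275 min = 15:44.
The Q&A starts at 15:44 + 139 min = 18:03.
The tutorial is bounded by the Q&A, so the latest it can start is 18:03.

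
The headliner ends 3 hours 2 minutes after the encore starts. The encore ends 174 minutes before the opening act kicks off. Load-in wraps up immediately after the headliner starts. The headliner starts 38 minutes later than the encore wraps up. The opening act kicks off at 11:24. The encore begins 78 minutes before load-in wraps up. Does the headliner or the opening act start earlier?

the headliner

The encore ends at 11:24 − 174 min = 08:30.
The headliner starts at 08:30 + 38 min = 09:08.
The headliner starts at 09:08 and the opening act starts at 11:24, so the headliner is first.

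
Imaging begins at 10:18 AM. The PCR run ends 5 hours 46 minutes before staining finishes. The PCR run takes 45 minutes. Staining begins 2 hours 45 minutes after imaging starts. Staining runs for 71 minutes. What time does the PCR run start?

7:43 AM

Staining starts at 10:18 AM + 165 min = 1:03 PM.
Staining ends at 1:03 PM + 71 min = 2:14 PM.
The PCR run ends at 2:14 PM − 346 min = 8:28 AM.
The PCR run starts at 8:28 AM − 45 min = 7:43 AM.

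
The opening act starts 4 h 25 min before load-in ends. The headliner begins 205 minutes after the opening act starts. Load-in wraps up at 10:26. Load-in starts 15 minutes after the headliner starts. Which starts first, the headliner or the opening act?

The opening act starts at 10:26 − 265 min = 06:01.
The headliner starts at 06:01 + 205 min = 09:26.
The headliner starts at 09:26 and the opening act starts at 06:01, so the opening act is first.

the opening act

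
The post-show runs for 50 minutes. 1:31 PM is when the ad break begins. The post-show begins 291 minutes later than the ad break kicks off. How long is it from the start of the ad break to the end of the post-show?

5 h 41 min

The post-show starts at 1:31 PM + 291 min = 6:22 PM.
The post-show ends at 6:22 PM + 50 min = 7:12 PM.
From 1:31 PM to 7:12 PM is 5 h 41 min.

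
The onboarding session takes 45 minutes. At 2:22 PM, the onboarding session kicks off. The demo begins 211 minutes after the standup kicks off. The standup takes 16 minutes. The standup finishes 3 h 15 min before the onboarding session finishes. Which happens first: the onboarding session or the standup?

The onboarding session ends at 2:22 PM + 45 min = 3:07 PM.
The standup ends at 3:07 PM − 195 min = 11:52 AM.
The standup starts at 11:52 AM − 16 min = 11:36 AM.
The onboarding session starts at 2:22 PM and the standup starts at 11:36 AM, so the standup is first.

the standup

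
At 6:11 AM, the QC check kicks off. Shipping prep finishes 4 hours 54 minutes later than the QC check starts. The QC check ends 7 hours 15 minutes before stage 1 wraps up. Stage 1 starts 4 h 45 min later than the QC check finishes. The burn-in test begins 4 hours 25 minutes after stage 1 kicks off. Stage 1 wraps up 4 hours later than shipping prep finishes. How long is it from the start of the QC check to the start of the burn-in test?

Shipping prep ends at 6:11 AM + 294 min = 11:05 AM.
Stage 1 ends at 11:05 AM + 240 min = 3:05 PM.
The QC check ends at 3:05 PM − 435 min = 7:50 AM.
Stage 1 starts at 7:50 AM + 285 min = 12:35 PM.
The burn-in test starts at 12:35 PM + 265 min = 5:00 PM.
From 6:11 AM to 5:00 PM is 649 minutes.

649 minutes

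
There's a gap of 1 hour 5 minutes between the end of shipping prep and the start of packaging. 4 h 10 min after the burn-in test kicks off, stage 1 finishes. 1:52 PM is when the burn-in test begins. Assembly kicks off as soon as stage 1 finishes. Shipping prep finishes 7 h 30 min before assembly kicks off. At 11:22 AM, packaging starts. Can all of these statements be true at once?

Stage 1 ends at 1:52 PM + 250 min = 6:02 PM.
So assembly starts at 6:02 PM.
Shipping prep ends at 6:02 PM − 450 min = 10:32 AM.
Packaging starts at 10:32 AM + 65 min = 11:37 AM.
But packaging is also said to start at 11:22 AM — a 15-minute conflict.

No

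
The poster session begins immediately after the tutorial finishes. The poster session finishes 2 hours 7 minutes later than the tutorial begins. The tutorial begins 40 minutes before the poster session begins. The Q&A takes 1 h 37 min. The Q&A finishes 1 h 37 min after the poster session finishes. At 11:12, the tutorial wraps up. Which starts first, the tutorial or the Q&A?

The poster session starts at 11:12.
The tutorial starts at 11:12 − 40 min = 10:32.
The poster session ends at 10:32 + 127 min = 12:39.
The Q&A ends at 12:39 + 97 min = 14:16.
The Q&A starts at 14:16 − 97 min = 12:39.
The tutorial starts at 10:32 and the Q&A starts at 12:39, so the tutorial is first.

the tutorial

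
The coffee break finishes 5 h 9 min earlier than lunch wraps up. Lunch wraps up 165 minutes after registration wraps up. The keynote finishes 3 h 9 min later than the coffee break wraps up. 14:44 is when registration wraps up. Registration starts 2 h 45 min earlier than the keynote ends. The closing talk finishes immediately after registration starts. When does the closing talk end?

12:44

Lunch ends at 14:44 + 165 min = 17:29.
The coffee break ends at 17:29 − 309 min = 12:20.
The keynote ends at 12:20 + 189 min = 15:29.
Registration starts at 15:29 − 165 min = 12:44.
So the closing talk ends at 12:44.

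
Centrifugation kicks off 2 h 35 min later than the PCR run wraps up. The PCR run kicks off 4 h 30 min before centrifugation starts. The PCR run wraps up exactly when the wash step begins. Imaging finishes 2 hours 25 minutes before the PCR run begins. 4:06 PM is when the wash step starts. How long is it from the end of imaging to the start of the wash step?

4 hours 20 minutes

The PCR run ends at 4:06 PM.
Centrifugation starts at 4:06 PM + 155 min = 6:41 PM.
The PCR run starts at 6:41 PM − 270 min = 2:11 PM.
Imaging ends at 2:11 PM − 145 min = 11:46 AM.
From 11:46 AM to 4:06 PM is 4 hours 20 minutes.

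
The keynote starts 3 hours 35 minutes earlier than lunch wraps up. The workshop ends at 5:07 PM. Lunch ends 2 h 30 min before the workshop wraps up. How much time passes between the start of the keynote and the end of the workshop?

Lunch ends at 5:07 PM − 150 min = 2:37 PM.
The keynote starts at 2:37 PM − 215 min = 11:02 AM.
From 11:02 AM to 5:07 PM is 6 h 5 min.

6 h 5 min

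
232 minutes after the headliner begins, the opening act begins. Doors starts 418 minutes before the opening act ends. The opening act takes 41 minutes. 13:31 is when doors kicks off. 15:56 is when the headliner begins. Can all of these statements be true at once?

Yes

The opening act starts at 15:56 + 232 min = 19:48.
The opening act ends at 19:48 + 41 min = 20:29.
Doors starts at 20:29 − 418 min = 13:31.
That matches the stated 13:31, so the schedule is consistent.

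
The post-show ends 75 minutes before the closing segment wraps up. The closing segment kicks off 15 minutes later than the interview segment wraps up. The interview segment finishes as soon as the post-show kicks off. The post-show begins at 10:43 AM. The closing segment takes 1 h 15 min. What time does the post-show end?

The interview segment ends at 10:43 AM.
The closing segment starts at 10:43 AM + 15 min = 10:58 AM.
The closing segment ends at 10:58 AM + 75 min = 12:13 PM.
The post-show ends at 12:13 PM − 75 min = 10:58 AM.

10:58 AM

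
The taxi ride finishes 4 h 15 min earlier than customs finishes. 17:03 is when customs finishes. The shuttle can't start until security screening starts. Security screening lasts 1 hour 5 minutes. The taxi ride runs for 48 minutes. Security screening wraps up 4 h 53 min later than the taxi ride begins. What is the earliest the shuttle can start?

15:48

The taxi ride ends at 17:03 − 255 min = 12:48.
The taxi ride starts at 12:48 − 48 min = 12:00.
Security screening ends at 12:00 + 293 min = 16:53.
Security screening starts at 16:53 − 65 min = 15:48.
The shuttle is bounded by security screening, so the earliest it can start is 15:48.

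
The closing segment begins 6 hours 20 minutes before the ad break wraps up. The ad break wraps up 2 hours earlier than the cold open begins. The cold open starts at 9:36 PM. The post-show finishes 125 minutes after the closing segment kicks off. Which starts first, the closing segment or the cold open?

the closing segment

The ad break ends at 9:36 PM − 120 min = 7:36 PM.
The closing segment starts at 7:36 PM − 380 min = 1:16 PM.
The closing segment starts at 1:16 PM and the cold open starts at 9:36 PM, so the closing segment is first.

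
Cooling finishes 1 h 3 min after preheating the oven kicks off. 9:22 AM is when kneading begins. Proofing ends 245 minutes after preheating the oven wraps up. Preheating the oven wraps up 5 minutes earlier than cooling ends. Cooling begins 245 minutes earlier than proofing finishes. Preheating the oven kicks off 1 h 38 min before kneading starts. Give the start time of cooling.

8:42 AM

Preheating the oven starts at 9:22 AM − 98 min = 7:44 AM.
Cooling ends at 7:44 AM + 63 min = 8:47 AM.
Preheating the oven ends at 8:47 AM − 5 min = 8:42 AM.
Proofing ends at 8:42 AM + 245 min = 12:47 PM.
Cooling starts at 12:47 PM − 245 min = 8:42 AM.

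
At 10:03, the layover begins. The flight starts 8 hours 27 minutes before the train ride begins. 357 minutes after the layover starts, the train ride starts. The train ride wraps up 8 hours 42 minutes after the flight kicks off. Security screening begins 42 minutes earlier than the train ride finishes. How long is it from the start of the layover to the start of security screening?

The train ride starts at 10:03 + 357 min = 16:00.
The flight starts at 16:00 − 507 min = 07:33.
The train ride ends at 07:33 + 522 min = 16:15.
Security screening starts at 16:15 − 42 min = 15:33.
From 10:03 to 15:33 is 5 h 30 min.

5 h 30 min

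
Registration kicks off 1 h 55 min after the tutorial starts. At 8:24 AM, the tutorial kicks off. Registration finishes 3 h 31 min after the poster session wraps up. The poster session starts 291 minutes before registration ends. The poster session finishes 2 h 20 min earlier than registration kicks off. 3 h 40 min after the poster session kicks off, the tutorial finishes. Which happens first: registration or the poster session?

the poster session

Registration starts at 8:24 AM + 115 min = 10:19 AM.
The poster session ends at 10:19 AM − 140 min = 7:59 AM.
Registration ends at 7:59 AM + 211 min = 11:30 AM.
The poster session starts at 11:30 AM − 291 min = 6:39 AM.
Registration starts at 10:19 AM and the poster session starts at 6:39 AM, so the poster session is first.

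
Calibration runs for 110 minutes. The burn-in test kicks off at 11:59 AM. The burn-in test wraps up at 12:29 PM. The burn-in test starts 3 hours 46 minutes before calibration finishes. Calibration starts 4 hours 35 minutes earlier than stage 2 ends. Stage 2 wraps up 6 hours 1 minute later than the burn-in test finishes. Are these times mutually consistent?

Yes

Stage 2 ends at 12:29 PM + 361 min = 6:30 PM.
Calibration starts at 6:30 PM − 275 min = 1:55 PM.
Calibration ends at 1:55 PM + 110 min = 3:45 PM.
The burn-in test starts at 3:45 PM − 226 min = 11:59 AM.
That matches the stated 11:59 AM, so the schedule is consistent.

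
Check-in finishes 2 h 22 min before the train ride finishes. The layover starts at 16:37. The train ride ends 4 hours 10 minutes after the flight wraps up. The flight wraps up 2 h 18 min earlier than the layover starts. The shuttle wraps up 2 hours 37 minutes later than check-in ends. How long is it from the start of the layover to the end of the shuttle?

The flight ends at 16:37 − 138 min = 14:19.
The train ride ends at 14:19 + 250 min = 18:29.
Check-in ends at 18:29 − 142 min = 16:07.
The shuttle ends at 16:07 + 157 min = 18:44.
From 16:37 to 18:44 is 127 minutes.

127 minutes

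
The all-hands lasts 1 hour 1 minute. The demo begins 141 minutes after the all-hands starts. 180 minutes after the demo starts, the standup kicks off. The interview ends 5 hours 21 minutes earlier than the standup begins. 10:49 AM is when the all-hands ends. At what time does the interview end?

9:48 AM

The all-hands starts at 10:49 AM − 61 min = 9:48 AM.
The demo starts at 9:48 AM + 141 min = 12:09 PM.
The standup starts at 12:09 PM + 180 min = 3:09 PM.
The interview ends at 3:09 PM − 321 min = 9:48 AM.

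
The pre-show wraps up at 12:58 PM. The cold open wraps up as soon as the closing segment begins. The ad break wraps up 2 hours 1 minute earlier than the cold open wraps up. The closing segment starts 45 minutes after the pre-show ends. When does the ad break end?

The closing segment starts at 12:58 PM + 45 min = 1:43 PM.
So the cold open ends at 1:43 PM.
The ad break ends at 1:43 PM − 121 min = 11:42 AM.

11:42 AM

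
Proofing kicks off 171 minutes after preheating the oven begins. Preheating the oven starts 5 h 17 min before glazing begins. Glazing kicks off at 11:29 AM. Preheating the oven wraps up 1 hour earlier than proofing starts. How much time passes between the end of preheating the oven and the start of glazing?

3 hours 26 minutes

Preheating the oven starts at 11:29 AM − 317 min = 6:12 AM.
Proofing starts at 6:12 AM + 171 min = 9:03 AM.
Preheating the oven ends at 9:03 AM − 60 min = 8:03 AM.
From 8:03 AM to 11:29 AM is 3 hours 26 minutes.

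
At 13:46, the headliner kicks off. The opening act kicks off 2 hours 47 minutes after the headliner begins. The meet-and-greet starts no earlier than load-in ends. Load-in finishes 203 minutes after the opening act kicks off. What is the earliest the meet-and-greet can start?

The opening act starts at 13:46 + 167 min = 16:33.
Load-in ends at 16:33 + 203 min = 19:56.
The meet-and-greet is bounded by load-in, so the earliest it can start is 19:56.

19:56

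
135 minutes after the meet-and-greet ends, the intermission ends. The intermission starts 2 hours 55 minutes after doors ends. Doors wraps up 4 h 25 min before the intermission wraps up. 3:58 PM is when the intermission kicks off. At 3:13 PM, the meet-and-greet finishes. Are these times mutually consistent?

The intermission ends at 3:13 PM + 135 min = 5:28 PM.
Doors ends at 5:28 PM − 265 min = 1:03 PM.
The intermission starts at 1:03 PM + 175 min = 3:58 PM.
That matches the stated 3:58 PM, so the schedule is consistent.

Yes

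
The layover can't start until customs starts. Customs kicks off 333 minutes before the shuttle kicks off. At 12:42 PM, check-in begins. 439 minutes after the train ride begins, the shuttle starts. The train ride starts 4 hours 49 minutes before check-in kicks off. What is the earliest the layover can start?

9:39 AM

The train ride starts at 12:42 PM − 289 min = 7:53 AM.
The shuttle starts at 7:53 AM + 439 min = 3:12 PM.
Customs starts at 3:12 PM − 333 min = 9:39 AM.
The layover is bounded by customs, so the earliest it can start is 9:39 AM.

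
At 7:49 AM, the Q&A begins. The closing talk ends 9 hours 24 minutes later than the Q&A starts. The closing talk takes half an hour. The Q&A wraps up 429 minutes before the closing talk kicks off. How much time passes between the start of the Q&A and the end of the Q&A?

The closing talk ends at 7:49 AM + 564 min = 5:13 PM.
The closing talk starts at 5:13 PM − 30 min = 4:43 PM.
The Q&A ends at 4:43 PM − 429 min = 9:34 AM.
From 7:49 AM to 9:34 AM is 105 minutes.

105 minutes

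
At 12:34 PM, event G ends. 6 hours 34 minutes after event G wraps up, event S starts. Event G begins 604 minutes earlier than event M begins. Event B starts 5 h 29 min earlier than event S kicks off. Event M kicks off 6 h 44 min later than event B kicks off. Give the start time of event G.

Event S starts at 12:34 PM + 394 min = 7:08 PM.
Event B starts at 7:08 PM − 329 min = 1:39 PM.
Event M starts at 1:39 PM + 404 min = 8:23 PM.
Event G starts at 8:23 PM − 604 min = 10:19 AM.

10:19 AM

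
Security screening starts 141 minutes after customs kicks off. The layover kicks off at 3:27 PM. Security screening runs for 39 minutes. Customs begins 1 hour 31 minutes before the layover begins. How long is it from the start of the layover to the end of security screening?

Customs starts at 3:27 PM − 91 min = 1:56 PM.
Security screening starts at 1:56 PM + 141 min = 4:17 PM.
Security screening ends at 4:17 PM + 39 min = 4:56 PM.
From 3:27 PM to 4:56 PM is 1 hour 29 minutes.

1 hour 29 minutes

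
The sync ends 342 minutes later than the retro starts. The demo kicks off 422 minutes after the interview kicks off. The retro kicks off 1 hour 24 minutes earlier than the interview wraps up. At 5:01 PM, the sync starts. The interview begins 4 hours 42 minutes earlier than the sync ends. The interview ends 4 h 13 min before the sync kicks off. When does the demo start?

The interview ends at 5:01 PM − 253 min = 12:48 PM.
The retro starts at 12:48 PM − 84 min = 11:24 AM.
The sync ends at 11:24 AM + 342 min = 5:06 PM.
The interview starts at 5:06 PM − 282 min = 12:24 PM.
The demo starts at 12:24 PM + 422 min = 7:26 PM.

7:26 PM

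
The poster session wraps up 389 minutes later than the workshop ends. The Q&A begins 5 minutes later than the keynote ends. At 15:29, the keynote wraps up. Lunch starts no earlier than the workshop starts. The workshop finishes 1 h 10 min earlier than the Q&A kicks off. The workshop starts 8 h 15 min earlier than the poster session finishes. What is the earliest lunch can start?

The Q&A starts at 15:29 + 5 min = 15:34.
The workshop ends at 15:34 − 70 min = 14:24.
The poster session ends at 14:24 + 389 min = 20:53.
The workshop starts at 20:53 − 495 min = 12:38.
Lunch is bounded by the workshop, so the earliest it can start is 12:38.

12:38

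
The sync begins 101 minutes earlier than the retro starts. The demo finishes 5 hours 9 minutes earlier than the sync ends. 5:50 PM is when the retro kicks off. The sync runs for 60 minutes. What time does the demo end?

The sync starts at 5:50 PM − 101 min = 4:09 PM.
The sync ends at 4:09 PM + 60 min = 5:09 PM.
The demo ends at 5:09 PM − 309 min = 12:00 PM.

12:00 PM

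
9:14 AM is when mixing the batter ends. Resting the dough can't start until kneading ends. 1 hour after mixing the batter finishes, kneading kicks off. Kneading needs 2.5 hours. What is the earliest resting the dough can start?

12:44 PM

Kneading starts at 9:14 AM + 60 min = 10:14 AM.
Kneading ends at 10:14 AM + 150 min = 12:44 PM.
Resting the dough is bounded by kneading, so the earliest it can start is 12:44 PM.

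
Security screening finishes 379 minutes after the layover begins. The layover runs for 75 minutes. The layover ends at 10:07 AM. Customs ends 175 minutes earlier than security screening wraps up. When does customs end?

The layover starts at 10:07 AM − 75 min = 8:52 AM.
Security screening ends at 8:52 AM + 379 min = 3:11 PM.
Customs ends at 3:11 PM − 175 min = 12:16 PM.

12:16 PM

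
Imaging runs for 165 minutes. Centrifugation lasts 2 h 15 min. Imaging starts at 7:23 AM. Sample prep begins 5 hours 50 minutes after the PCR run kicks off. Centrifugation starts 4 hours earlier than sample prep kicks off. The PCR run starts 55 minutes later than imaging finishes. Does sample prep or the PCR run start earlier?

Imaging ends at 7:23 AM + 165 min = 10:08 AM.
The PCR run starts at 10:08 AM + 55 min = 11:03 AM.
Sample prep starts at 11:03 AM + 350 min = 4:53 PM.
Sample prep starts at 4:53 PM and the PCR run starts at 11:03 AM, so the PCR run is first.

the PCR run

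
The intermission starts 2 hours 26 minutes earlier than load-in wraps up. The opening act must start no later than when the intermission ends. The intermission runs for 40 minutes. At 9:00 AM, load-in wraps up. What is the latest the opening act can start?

7:14 AM

The intermission starts at 9:00 AM − 146 min = 6:34 AM.
The intermission ends at 6:34 AM + 40 min = 7:14 AM.
The opening act is bounded by the intermission, so the latest it can start is 7:14 AM.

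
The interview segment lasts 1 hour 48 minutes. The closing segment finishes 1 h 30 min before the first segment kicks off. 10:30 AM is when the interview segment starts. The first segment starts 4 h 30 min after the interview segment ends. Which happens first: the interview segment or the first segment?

the interview segment

The interview segment ends at 10:30 AM + 108 min = 12:18 PM.
The first segment starts at 12:18 PM + 270 min = 4:48 PM.
The interview segment starts at 10:30 AM and the first segment starts at 4:48 PM, so the interview segment is first.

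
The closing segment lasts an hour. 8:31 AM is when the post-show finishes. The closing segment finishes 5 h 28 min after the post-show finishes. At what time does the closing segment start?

The closing segment ends at 8:31 AM + 328 min = 1:59 PM.
The closing segment starts at 1:59 PM − 60 min = 12:59 PM.

12:59 PM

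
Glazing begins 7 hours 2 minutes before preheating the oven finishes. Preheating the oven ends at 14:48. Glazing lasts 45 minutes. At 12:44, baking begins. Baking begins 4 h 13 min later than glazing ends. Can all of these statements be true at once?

Yes

Glazing starts at 14:48 − 422 min = 07:46.
Glazing ends at 07:46 + 45 min = 08:31.
Baking starts at 08:31 + 253 min = 12:44.
That matches the stated 12:44, so the schedule is consistent.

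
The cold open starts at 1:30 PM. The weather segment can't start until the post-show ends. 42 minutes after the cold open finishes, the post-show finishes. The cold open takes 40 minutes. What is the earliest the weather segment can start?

2:52 PM

The cold open ends at 1:30 PM + 40 min = 2:10 PM.
The post-show ends at 2:10 PM + 42 min = 2:52 PM.
The weather segment is bounded by the post-show, so the earliest it can start is 2:52 PM.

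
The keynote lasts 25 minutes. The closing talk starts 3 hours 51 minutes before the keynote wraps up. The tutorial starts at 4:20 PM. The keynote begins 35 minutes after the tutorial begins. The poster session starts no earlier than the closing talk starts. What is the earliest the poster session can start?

The keynote starts at 4:20 PM + 35 min = 4:55 PM.
The keynote ends at 4:55 PM + 25 min = 5:20 PM.
The closing talk starts at 5:20 PM − 231 min = 1:29 PM.
The poster session is bounded by the closing talk, so the earliest it can start is 1:29 PM.

1:29 PM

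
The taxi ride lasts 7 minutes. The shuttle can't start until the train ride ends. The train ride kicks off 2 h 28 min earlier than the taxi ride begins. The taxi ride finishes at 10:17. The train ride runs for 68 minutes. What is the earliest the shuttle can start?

The taxi ride starts at 10:17 − 7 min = 10:10.
The train ride starts at 10:10 − 148 min = 07:42.
The train ride ends at 07:42 + 68 min = 08:50.
The shuttle is bounded by the train ride, so the earliest it can start is 08:50.

08:50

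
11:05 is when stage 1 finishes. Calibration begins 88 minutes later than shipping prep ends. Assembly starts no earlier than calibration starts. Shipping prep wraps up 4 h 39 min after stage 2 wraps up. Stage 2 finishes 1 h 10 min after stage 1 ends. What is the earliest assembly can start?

Stage 2 ends at 11:05 + 70 min = 12:15.
Shipping prep ends at 12:15 + 279 min = 16:54.
Calibration starts at 16:54 + 88 min = 18:22.
Assembly is bounded by calibration, so the earliest it can start is 18:22.

18:22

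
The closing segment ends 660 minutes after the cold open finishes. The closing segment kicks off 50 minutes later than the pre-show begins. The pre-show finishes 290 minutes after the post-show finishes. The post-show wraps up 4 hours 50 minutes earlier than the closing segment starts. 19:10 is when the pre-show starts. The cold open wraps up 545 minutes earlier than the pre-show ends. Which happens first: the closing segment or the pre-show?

The closing segment starts at 19:10 + 50 min = 20:00.
The closing segment starts at 20:00 and the pre-show starts at 19:10, so the pre-show is first.

the pre-show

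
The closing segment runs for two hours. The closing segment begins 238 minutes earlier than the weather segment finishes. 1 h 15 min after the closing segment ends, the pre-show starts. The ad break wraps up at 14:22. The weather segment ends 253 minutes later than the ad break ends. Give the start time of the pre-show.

The weather segment ends at 14:22 + 253 min = 18:35.
The closing segment starts at 18:35 − 238 min = 14:37.
The closing segment ends at 14:37 + 120 min = 16:37.
The pre-show starts at 16:37 + 75 min = 17:52.

17:52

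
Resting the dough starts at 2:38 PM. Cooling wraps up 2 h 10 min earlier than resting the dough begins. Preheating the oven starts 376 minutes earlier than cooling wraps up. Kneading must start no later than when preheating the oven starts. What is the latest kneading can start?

Cooling ends at 2:38 PM − 130 min = 12:28 PM.
Preheating the oven starts at 12:28 PM − 376 min = 6:12 AM.
Kneading is bounded by preheating the oven, so the latest it can start is 6:12 AM.

6:12 AM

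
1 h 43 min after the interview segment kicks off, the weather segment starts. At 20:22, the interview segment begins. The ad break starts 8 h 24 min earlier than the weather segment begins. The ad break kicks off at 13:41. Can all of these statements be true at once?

The weather segment starts at 20:22 + 103 min = 22:05.
The ad break starts at 22:05 − 504 min = 13:41.
That matches the stated 13:41, so the schedule is consistent.

Yes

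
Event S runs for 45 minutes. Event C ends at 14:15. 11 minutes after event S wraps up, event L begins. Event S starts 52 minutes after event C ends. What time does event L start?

Event S starts at 14:15 + 52 min = 15:07.
Event S ends at 15:07 + 45 min = 15:52.
Event L starts at 15:52 + 11 min = 16:03.

16:03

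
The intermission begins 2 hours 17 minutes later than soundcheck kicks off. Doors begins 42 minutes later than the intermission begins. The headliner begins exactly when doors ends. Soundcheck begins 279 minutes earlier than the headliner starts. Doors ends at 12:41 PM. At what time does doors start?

11:01 AM

The headliner starts at 12:41 PM.
Soundcheck starts at 12:41 PM − 279 min = 8:02 AM.
The intermission starts at 8:02 AM + 137 min = 10:19 AM.
Doors starts at 10:19 AM + 42 min = 11:01 AM.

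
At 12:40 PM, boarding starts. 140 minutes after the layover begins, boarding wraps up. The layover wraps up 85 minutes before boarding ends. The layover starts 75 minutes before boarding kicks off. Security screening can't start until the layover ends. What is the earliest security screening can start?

The layover starts at 12:40 PM − 75 min = 11:25 AM.
Boarding ends at 11:25 AM + 140 min = 1:45 PM.
The layover ends at 1:45 PM − 85 min = 12:20 PM.
Security screening is bounded by the layover, so the earliest it can start is 12:20 PM.

12:20 PM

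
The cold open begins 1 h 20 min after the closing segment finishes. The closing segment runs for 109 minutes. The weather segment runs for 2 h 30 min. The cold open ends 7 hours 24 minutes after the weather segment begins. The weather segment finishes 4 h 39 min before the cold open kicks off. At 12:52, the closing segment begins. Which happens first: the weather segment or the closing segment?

The closing segment ends at 12:52 + 109 min = 14:41.
The cold open starts at 14:41 + 80 min = 16:01.
The weather segment ends at 16:01 − 279 min = 11:22.
The weather segment starts at 11:22 − 150 min = 08:52.
The weather segment starts at 08:52 and the closing segment starts at 12:52, so the weather segment is first.

the weather segment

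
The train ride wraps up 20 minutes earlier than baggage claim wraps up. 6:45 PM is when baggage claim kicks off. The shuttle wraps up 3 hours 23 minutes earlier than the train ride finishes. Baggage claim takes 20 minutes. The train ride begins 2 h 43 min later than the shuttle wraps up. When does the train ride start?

Baggage claim ends at 6:45 PM + 20 min = 7:05 PM.
The train ride ends at 7:05 PM − 20 min = 6:45 PM.
The shuttle ends at 6:45 PM − 203 min = 3:22 PM.
The train ride starts at 3:22 PM + 163 min = 6:05 PM.

6:05 PM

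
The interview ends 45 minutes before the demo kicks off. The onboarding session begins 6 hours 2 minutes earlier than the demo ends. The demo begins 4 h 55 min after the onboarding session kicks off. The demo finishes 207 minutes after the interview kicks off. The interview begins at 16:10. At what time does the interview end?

17:45

The demo ends at 16:10 + 207 min = 19:37.
The onboarding session starts at 19:37 − 362 min = 13:35.
The demo starts at 13:35 + 295 min = 18:30.
The interview ends at 18:30 − 45 min = 17:45.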